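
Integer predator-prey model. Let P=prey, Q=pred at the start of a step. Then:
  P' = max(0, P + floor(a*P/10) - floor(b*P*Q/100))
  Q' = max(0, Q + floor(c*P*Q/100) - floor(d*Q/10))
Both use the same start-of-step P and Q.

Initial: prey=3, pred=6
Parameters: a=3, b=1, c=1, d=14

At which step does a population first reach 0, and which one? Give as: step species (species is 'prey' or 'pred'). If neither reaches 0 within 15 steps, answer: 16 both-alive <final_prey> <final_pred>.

Step 1: prey: 3+0-0=3; pred: 6+0-8=0
First extinction: pred at step 1

Answer: 1 pred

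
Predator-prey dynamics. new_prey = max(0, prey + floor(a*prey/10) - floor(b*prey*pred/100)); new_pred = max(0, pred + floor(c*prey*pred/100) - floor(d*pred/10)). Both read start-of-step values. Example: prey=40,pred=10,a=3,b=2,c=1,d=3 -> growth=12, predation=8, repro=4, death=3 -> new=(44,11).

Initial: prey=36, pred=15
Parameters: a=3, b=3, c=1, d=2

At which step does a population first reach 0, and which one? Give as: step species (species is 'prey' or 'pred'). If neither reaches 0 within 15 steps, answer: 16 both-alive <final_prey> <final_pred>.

Answer: 16 both-alive 9 4

Derivation:
Step 1: prey: 36+10-16=30; pred: 15+5-3=17
Step 2: prey: 30+9-15=24; pred: 17+5-3=19
Step 3: prey: 24+7-13=18; pred: 19+4-3=20
Step 4: prey: 18+5-10=13; pred: 20+3-4=19
Step 5: prey: 13+3-7=9; pred: 19+2-3=18
Step 6: prey: 9+2-4=7; pred: 18+1-3=16
Step 7: prey: 7+2-3=6; pred: 16+1-3=14
Step 8: prey: 6+1-2=5; pred: 14+0-2=12
Step 9: prey: 5+1-1=5; pred: 12+0-2=10
Step 10: prey: 5+1-1=5; pred: 10+0-2=8
Step 11: prey: 5+1-1=5; pred: 8+0-1=7
Step 12: prey: 5+1-1=5; pred: 7+0-1=6
Step 13: prey: 5+1-0=6; pred: 6+0-1=5
Step 14: prey: 6+1-0=7; pred: 5+0-1=4
Step 15: prey: 7+2-0=9; pred: 4+0-0=4
No extinction within 15 steps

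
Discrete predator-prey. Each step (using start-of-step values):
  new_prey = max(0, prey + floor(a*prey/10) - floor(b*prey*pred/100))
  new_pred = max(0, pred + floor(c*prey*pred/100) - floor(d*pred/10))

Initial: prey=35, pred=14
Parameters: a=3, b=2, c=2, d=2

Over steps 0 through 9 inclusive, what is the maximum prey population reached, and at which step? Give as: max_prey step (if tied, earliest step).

Answer: 36 1

Derivation:
Step 1: prey: 35+10-9=36; pred: 14+9-2=21
Step 2: prey: 36+10-15=31; pred: 21+15-4=32
Step 3: prey: 31+9-19=21; pred: 32+19-6=45
Step 4: prey: 21+6-18=9; pred: 45+18-9=54
Step 5: prey: 9+2-9=2; pred: 54+9-10=53
Step 6: prey: 2+0-2=0; pred: 53+2-10=45
Step 7: prey: 0+0-0=0; pred: 45+0-9=36
Step 8: prey: 0+0-0=0; pred: 36+0-7=29
Step 9: prey: 0+0-0=0; pred: 29+0-5=24
Max prey = 36 at step 1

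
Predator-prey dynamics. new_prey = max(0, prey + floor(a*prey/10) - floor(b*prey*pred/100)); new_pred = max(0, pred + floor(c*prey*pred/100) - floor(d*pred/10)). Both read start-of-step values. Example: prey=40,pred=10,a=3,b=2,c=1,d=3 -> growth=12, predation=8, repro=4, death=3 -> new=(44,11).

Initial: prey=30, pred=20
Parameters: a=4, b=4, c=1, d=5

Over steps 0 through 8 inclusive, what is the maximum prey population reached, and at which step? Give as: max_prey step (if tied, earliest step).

Answer: 52 8

Derivation:
Step 1: prey: 30+12-24=18; pred: 20+6-10=16
Step 2: prey: 18+7-11=14; pred: 16+2-8=10
Step 3: prey: 14+5-5=14; pred: 10+1-5=6
Step 4: prey: 14+5-3=16; pred: 6+0-3=3
Step 5: prey: 16+6-1=21; pred: 3+0-1=2
Step 6: prey: 21+8-1=28; pred: 2+0-1=1
Step 7: prey: 28+11-1=38; pred: 1+0-0=1
Step 8: prey: 38+15-1=52; pred: 1+0-0=1
Max prey = 52 at step 8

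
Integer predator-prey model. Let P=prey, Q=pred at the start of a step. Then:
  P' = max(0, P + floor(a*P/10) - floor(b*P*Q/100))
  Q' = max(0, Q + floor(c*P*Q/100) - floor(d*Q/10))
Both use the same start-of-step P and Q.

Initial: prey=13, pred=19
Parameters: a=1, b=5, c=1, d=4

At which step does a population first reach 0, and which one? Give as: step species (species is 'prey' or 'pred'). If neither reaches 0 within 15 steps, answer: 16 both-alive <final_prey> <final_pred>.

Answer: 16 both-alive 1 2

Derivation:
Step 1: prey: 13+1-12=2; pred: 19+2-7=14
Step 2: prey: 2+0-1=1; pred: 14+0-5=9
Step 3: prey: 1+0-0=1; pred: 9+0-3=6
Step 4: prey: 1+0-0=1; pred: 6+0-2=4
Step 5: prey: 1+0-0=1; pred: 4+0-1=3
Step 6: prey: 1+0-0=1; pred: 3+0-1=2
Step 7: prey: 1+0-0=1; pred: 2+0-0=2
Steps 8-15: state stable at prey=1, pred=2 (no change)
No extinction within 15 steps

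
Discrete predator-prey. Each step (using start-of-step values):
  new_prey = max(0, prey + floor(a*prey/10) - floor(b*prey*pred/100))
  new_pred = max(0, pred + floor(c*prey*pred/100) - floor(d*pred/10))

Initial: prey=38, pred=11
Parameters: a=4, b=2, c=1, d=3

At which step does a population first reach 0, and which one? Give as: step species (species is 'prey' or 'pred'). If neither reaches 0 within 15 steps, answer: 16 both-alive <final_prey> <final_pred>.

Answer: 16 both-alive 7 7

Derivation:
Step 1: prey: 38+15-8=45; pred: 11+4-3=12
Step 2: prey: 45+18-10=53; pred: 12+5-3=14
Step 3: prey: 53+21-14=60; pred: 14+7-4=17
Step 4: prey: 60+24-20=64; pred: 17+10-5=22
Step 5: prey: 64+25-28=61; pred: 22+14-6=30
Step 6: prey: 61+24-36=49; pred: 30+18-9=39
Step 7: prey: 49+19-38=30; pred: 39+19-11=47
Step 8: prey: 30+12-28=14; pred: 47+14-14=47
Step 9: prey: 14+5-13=6; pred: 47+6-14=39
Step 10: prey: 6+2-4=4; pred: 39+2-11=30
Step 11: prey: 4+1-2=3; pred: 30+1-9=22
Step 12: prey: 3+1-1=3; pred: 22+0-6=16
Step 13: prey: 3+1-0=4; pred: 16+0-4=12
Step 14: prey: 4+1-0=5; pred: 12+0-3=9
Step 15: prey: 5+2-0=7; pred: 9+0-2=7
No extinction within 15 steps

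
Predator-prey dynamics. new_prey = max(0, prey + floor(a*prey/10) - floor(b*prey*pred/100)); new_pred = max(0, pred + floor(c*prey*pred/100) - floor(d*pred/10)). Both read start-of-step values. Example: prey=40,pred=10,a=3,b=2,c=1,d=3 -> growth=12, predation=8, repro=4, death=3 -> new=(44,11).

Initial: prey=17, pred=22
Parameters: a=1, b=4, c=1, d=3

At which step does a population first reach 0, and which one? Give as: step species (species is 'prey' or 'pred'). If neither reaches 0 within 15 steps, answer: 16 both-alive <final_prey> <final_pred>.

Answer: 16 both-alive 1 3

Derivation:
Step 1: prey: 17+1-14=4; pred: 22+3-6=19
Step 2: prey: 4+0-3=1; pred: 19+0-5=14
Step 3: prey: 1+0-0=1; pred: 14+0-4=10
Step 4: prey: 1+0-0=1; pred: 10+0-3=7
Step 5: prey: 1+0-0=1; pred: 7+0-2=5
Step 6: prey: 1+0-0=1; pred: 5+0-1=4
Step 7: prey: 1+0-0=1; pred: 4+0-1=3
Step 8: prey: 1+0-0=1; pred: 3+0-0=3
Steps 9-15: state stable at prey=1, pred=3 (no change)
No extinction within 15 steps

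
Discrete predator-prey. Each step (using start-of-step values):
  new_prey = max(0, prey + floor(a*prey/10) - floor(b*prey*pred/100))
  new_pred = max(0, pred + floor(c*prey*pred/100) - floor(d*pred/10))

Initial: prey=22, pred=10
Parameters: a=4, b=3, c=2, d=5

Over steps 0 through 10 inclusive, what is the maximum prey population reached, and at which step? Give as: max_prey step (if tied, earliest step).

Step 1: prey: 22+8-6=24; pred: 10+4-5=9
Step 2: prey: 24+9-6=27; pred: 9+4-4=9
Step 3: prey: 27+10-7=30; pred: 9+4-4=9
Step 4: prey: 30+12-8=34; pred: 9+5-4=10
Step 5: prey: 34+13-10=37; pred: 10+6-5=11
Step 6: prey: 37+14-12=39; pred: 11+8-5=14
Step 7: prey: 39+15-16=38; pred: 14+10-7=17
Step 8: prey: 38+15-19=34; pred: 17+12-8=21
Step 9: prey: 34+13-21=26; pred: 21+14-10=25
Step 10: prey: 26+10-19=17; pred: 25+13-12=26
Max prey = 39 at step 6

Answer: 39 6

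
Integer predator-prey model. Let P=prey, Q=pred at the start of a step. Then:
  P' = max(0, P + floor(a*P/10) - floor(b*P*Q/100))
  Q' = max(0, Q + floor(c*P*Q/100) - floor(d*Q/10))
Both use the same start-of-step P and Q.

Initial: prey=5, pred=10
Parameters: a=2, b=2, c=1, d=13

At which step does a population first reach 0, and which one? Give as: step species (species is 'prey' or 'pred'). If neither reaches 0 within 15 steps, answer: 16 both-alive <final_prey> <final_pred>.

Step 1: prey: 5+1-1=5; pred: 10+0-13=0
First extinction: pred at step 1

Answer: 1 pred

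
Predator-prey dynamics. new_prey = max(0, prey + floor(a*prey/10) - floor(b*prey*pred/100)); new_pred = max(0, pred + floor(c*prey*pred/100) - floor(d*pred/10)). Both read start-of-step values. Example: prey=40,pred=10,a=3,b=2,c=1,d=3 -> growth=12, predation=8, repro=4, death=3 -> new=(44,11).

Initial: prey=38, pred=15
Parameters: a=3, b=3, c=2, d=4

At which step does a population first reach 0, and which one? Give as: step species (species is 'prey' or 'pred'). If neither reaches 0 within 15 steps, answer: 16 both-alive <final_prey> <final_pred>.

Step 1: prey: 38+11-17=32; pred: 15+11-6=20
Step 2: prey: 32+9-19=22; pred: 20+12-8=24
Step 3: prey: 22+6-15=13; pred: 24+10-9=25
Step 4: prey: 13+3-9=7; pred: 25+6-10=21
Step 5: prey: 7+2-4=5; pred: 21+2-8=15
Step 6: prey: 5+1-2=4; pred: 15+1-6=10
Step 7: prey: 4+1-1=4; pred: 10+0-4=6
Step 8: prey: 4+1-0=5; pred: 6+0-2=4
Step 9: prey: 5+1-0=6; pred: 4+0-1=3
Step 10: prey: 6+1-0=7; pred: 3+0-1=2
Step 11: prey: 7+2-0=9; pred: 2+0-0=2
Step 12: prey: 9+2-0=11; pred: 2+0-0=2
Step 13: prey: 11+3-0=14; pred: 2+0-0=2
Step 14: prey: 14+4-0=18; pred: 2+0-0=2
Step 15: prey: 18+5-1=22; pred: 2+0-0=2
No extinction within 15 steps

Answer: 16 both-alive 22 2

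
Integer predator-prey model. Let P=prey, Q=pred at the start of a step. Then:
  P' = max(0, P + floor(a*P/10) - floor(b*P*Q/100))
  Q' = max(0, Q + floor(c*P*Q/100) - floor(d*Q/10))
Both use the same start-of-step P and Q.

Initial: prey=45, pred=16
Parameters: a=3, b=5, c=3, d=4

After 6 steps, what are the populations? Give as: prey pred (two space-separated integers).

Answer: 0 6

Derivation:
Step 1: prey: 45+13-36=22; pred: 16+21-6=31
Step 2: prey: 22+6-34=0; pred: 31+20-12=39
Step 3: prey: 0+0-0=0; pred: 39+0-15=24
Step 4: prey: 0+0-0=0; pred: 24+0-9=15
Step 5: prey: 0+0-0=0; pred: 15+0-6=9
Step 6: prey: 0+0-0=0; pred: 9+0-3=6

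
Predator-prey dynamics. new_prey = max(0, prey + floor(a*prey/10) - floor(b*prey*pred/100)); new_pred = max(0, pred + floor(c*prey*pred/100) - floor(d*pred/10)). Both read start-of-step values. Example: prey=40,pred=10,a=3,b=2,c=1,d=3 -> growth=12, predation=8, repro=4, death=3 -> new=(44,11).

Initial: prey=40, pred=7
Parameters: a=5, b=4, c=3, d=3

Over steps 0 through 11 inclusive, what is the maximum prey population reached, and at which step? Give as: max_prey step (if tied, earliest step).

Step 1: prey: 40+20-11=49; pred: 7+8-2=13
Step 2: prey: 49+24-25=48; pred: 13+19-3=29
Step 3: prey: 48+24-55=17; pred: 29+41-8=62
Step 4: prey: 17+8-42=0; pred: 62+31-18=75
Step 5: prey: 0+0-0=0; pred: 75+0-22=53
Step 6: prey: 0+0-0=0; pred: 53+0-15=38
Step 7: prey: 0+0-0=0; pred: 38+0-11=27
Step 8: prey: 0+0-0=0; pred: 27+0-8=19
Step 9: prey: 0+0-0=0; pred: 19+0-5=14
Step 10: prey: 0+0-0=0; pred: 14+0-4=10
Step 11: prey: 0+0-0=0; pred: 10+0-3=7
Max prey = 49 at step 1

Answer: 49 1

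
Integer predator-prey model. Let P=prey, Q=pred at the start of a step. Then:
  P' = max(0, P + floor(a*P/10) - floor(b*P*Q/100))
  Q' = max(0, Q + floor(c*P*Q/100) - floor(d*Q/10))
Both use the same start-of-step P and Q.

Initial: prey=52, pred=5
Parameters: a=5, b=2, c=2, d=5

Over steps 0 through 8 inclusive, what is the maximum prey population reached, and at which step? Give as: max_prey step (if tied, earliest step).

Step 1: prey: 52+26-5=73; pred: 5+5-2=8
Step 2: prey: 73+36-11=98; pred: 8+11-4=15
Step 3: prey: 98+49-29=118; pred: 15+29-7=37
Step 4: prey: 118+59-87=90; pred: 37+87-18=106
Step 5: prey: 90+45-190=0; pred: 106+190-53=243
Step 6: prey: 0+0-0=0; pred: 243+0-121=122
Step 7: prey: 0+0-0=0; pred: 122+0-61=61
Step 8: prey: 0+0-0=0; pred: 61+0-30=31
Max prey = 118 at step 3

Answer: 118 3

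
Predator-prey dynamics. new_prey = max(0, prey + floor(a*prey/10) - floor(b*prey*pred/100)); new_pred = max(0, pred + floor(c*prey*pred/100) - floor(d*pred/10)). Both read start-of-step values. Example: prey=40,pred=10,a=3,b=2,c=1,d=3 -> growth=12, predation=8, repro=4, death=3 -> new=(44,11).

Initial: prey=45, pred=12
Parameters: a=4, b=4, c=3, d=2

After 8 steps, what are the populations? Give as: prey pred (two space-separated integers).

Step 1: prey: 45+18-21=42; pred: 12+16-2=26
Step 2: prey: 42+16-43=15; pred: 26+32-5=53
Step 3: prey: 15+6-31=0; pred: 53+23-10=66
Step 4: prey: 0+0-0=0; pred: 66+0-13=53
Step 5: prey: 0+0-0=0; pred: 53+0-10=43
Step 6: prey: 0+0-0=0; pred: 43+0-8=35
Step 7: prey: 0+0-0=0; pred: 35+0-7=28
Step 8: prey: 0+0-0=0; pred: 28+0-5=23

Answer: 0 23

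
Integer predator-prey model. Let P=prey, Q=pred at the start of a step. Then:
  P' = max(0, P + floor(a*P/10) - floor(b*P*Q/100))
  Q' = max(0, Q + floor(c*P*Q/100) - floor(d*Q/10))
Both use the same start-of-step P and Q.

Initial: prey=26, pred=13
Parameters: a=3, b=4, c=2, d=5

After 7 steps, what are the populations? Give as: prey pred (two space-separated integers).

Step 1: prey: 26+7-13=20; pred: 13+6-6=13
Step 2: prey: 20+6-10=16; pred: 13+5-6=12
Step 3: prey: 16+4-7=13; pred: 12+3-6=9
Step 4: prey: 13+3-4=12; pred: 9+2-4=7
Step 5: prey: 12+3-3=12; pred: 7+1-3=5
Step 6: prey: 12+3-2=13; pred: 5+1-2=4
Step 7: prey: 13+3-2=14; pred: 4+1-2=3

Answer: 14 3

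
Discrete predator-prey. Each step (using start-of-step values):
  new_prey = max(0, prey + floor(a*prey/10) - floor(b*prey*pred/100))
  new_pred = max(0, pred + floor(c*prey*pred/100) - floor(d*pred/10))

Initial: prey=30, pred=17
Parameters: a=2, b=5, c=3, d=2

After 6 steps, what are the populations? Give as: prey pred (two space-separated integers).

Answer: 0 15

Derivation:
Step 1: prey: 30+6-25=11; pred: 17+15-3=29
Step 2: prey: 11+2-15=0; pred: 29+9-5=33
Step 3: prey: 0+0-0=0; pred: 33+0-6=27
Step 4: prey: 0+0-0=0; pred: 27+0-5=22
Step 5: prey: 0+0-0=0; pred: 22+0-4=18
Step 6: prey: 0+0-0=0; pred: 18+0-3=15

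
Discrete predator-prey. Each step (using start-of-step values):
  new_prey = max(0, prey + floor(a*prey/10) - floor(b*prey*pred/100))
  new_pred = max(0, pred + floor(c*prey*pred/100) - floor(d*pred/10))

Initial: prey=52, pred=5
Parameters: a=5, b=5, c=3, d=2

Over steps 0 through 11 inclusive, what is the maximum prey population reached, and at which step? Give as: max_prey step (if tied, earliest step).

Step 1: prey: 52+26-13=65; pred: 5+7-1=11
Step 2: prey: 65+32-35=62; pred: 11+21-2=30
Step 3: prey: 62+31-93=0; pred: 30+55-6=79
Step 4: prey: 0+0-0=0; pred: 79+0-15=64
Step 5: prey: 0+0-0=0; pred: 64+0-12=52
Step 6: prey: 0+0-0=0; pred: 52+0-10=42
Step 7: prey: 0+0-0=0; pred: 42+0-8=34
Step 8: prey: 0+0-0=0; pred: 34+0-6=28
Step 9: prey: 0+0-0=0; pred: 28+0-5=23
Step 10: prey: 0+0-0=0; pred: 23+0-4=19
Step 11: prey: 0+0-0=0; pred: 19+0-3=16
Max prey = 65 at step 1

Answer: 65 1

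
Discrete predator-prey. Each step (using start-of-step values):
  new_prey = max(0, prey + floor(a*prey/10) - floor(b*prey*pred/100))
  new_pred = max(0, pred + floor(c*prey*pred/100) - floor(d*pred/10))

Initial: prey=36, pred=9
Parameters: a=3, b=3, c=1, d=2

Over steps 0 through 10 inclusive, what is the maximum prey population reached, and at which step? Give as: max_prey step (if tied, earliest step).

Answer: 37 1

Derivation:
Step 1: prey: 36+10-9=37; pred: 9+3-1=11
Step 2: prey: 37+11-12=36; pred: 11+4-2=13
Step 3: prey: 36+10-14=32; pred: 13+4-2=15
Step 4: prey: 32+9-14=27; pred: 15+4-3=16
Step 5: prey: 27+8-12=23; pred: 16+4-3=17
Step 6: prey: 23+6-11=18; pred: 17+3-3=17
Step 7: prey: 18+5-9=14; pred: 17+3-3=17
Step 8: prey: 14+4-7=11; pred: 17+2-3=16
Step 9: prey: 11+3-5=9; pred: 16+1-3=14
Step 10: prey: 9+2-3=8; pred: 14+1-2=13
Max prey = 37 at step 1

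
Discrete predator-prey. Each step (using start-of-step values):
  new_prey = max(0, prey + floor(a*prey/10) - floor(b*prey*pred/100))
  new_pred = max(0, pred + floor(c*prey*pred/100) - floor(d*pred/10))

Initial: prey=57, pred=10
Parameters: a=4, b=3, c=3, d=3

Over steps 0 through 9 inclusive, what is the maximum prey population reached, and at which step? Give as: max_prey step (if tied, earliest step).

Step 1: prey: 57+22-17=62; pred: 10+17-3=24
Step 2: prey: 62+24-44=42; pred: 24+44-7=61
Step 3: prey: 42+16-76=0; pred: 61+76-18=119
Step 4: prey: 0+0-0=0; pred: 119+0-35=84
Step 5: prey: 0+0-0=0; pred: 84+0-25=59
Step 6: prey: 0+0-0=0; pred: 59+0-17=42
Step 7: prey: 0+0-0=0; pred: 42+0-12=30
Step 8: prey: 0+0-0=0; pred: 30+0-9=21
Step 9: prey: 0+0-0=0; pred: 21+0-6=15
Max prey = 62 at step 1

Answer: 62 1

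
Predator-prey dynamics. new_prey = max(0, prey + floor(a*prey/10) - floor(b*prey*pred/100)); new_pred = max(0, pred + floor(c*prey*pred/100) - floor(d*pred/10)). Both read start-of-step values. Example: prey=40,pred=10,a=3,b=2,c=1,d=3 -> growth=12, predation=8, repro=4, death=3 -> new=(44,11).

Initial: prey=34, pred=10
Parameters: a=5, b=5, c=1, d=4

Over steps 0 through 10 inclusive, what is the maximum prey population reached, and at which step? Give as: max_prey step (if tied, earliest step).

Step 1: prey: 34+17-17=34; pred: 10+3-4=9
Step 2: prey: 34+17-15=36; pred: 9+3-3=9
Step 3: prey: 36+18-16=38; pred: 9+3-3=9
Step 4: prey: 38+19-17=40; pred: 9+3-3=9
Step 5: prey: 40+20-18=42; pred: 9+3-3=9
Step 6: prey: 42+21-18=45; pred: 9+3-3=9
Step 7: prey: 45+22-20=47; pred: 9+4-3=10
Step 8: prey: 47+23-23=47; pred: 10+4-4=10
Step 9: prey: 47+23-23=47; pred: 10+4-4=10
Step 10: prey: 47+23-23=47; pred: 10+4-4=10
Max prey = 47 at step 7

Answer: 47 7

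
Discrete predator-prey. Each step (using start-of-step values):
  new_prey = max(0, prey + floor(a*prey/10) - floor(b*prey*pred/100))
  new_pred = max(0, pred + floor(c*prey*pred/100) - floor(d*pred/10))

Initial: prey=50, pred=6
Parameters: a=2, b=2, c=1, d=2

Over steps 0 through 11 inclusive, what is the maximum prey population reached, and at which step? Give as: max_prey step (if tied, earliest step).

Step 1: prey: 50+10-6=54; pred: 6+3-1=8
Step 2: prey: 54+10-8=56; pred: 8+4-1=11
Step 3: prey: 56+11-12=55; pred: 11+6-2=15
Step 4: prey: 55+11-16=50; pred: 15+8-3=20
Step 5: prey: 50+10-20=40; pred: 20+10-4=26
Step 6: prey: 40+8-20=28; pred: 26+10-5=31
Step 7: prey: 28+5-17=16; pred: 31+8-6=33
Step 8: prey: 16+3-10=9; pred: 33+5-6=32
Step 9: prey: 9+1-5=5; pred: 32+2-6=28
Step 10: prey: 5+1-2=4; pred: 28+1-5=24
Step 11: prey: 4+0-1=3; pred: 24+0-4=20
Max prey = 56 at step 2

Answer: 56 2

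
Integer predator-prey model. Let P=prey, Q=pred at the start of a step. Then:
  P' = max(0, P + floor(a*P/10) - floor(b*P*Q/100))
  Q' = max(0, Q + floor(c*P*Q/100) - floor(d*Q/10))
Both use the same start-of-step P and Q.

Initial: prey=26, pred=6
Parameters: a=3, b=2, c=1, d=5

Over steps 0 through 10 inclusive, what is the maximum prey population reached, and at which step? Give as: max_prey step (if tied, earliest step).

Step 1: prey: 26+7-3=30; pred: 6+1-3=4
Step 2: prey: 30+9-2=37; pred: 4+1-2=3
Step 3: prey: 37+11-2=46; pred: 3+1-1=3
Step 4: prey: 46+13-2=57; pred: 3+1-1=3
Step 5: prey: 57+17-3=71; pred: 3+1-1=3
Step 6: prey: 71+21-4=88; pred: 3+2-1=4
Step 7: prey: 88+26-7=107; pred: 4+3-2=5
Step 8: prey: 107+32-10=129; pred: 5+5-2=8
Step 9: prey: 129+38-20=147; pred: 8+10-4=14
Step 10: prey: 147+44-41=150; pred: 14+20-7=27
Max prey = 150 at step 10

Answer: 150 10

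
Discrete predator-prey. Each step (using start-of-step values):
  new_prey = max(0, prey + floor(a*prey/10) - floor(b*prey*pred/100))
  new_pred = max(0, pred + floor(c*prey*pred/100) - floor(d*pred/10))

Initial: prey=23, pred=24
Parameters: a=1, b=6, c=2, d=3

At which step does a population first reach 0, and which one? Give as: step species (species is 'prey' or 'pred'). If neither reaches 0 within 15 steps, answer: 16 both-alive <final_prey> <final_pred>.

Step 1: prey: 23+2-33=0; pred: 24+11-7=28
First extinction: prey at step 1

Answer: 1 prey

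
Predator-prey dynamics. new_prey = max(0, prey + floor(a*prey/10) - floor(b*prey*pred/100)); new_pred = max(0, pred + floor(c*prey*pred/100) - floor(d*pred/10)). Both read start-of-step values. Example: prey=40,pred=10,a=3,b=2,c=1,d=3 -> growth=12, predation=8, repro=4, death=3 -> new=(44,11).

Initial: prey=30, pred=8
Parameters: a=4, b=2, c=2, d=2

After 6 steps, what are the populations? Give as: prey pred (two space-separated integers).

Step 1: prey: 30+12-4=38; pred: 8+4-1=11
Step 2: prey: 38+15-8=45; pred: 11+8-2=17
Step 3: prey: 45+18-15=48; pred: 17+15-3=29
Step 4: prey: 48+19-27=40; pred: 29+27-5=51
Step 5: prey: 40+16-40=16; pred: 51+40-10=81
Step 6: prey: 16+6-25=0; pred: 81+25-16=90

Answer: 0 90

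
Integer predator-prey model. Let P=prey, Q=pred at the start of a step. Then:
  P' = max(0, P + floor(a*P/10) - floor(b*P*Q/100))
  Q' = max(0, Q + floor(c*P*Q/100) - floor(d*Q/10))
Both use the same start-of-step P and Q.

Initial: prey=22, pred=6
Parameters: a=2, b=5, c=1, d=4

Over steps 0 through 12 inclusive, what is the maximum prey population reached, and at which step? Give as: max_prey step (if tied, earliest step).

Step 1: prey: 22+4-6=20; pred: 6+1-2=5
Step 2: prey: 20+4-5=19; pred: 5+1-2=4
Step 3: prey: 19+3-3=19; pred: 4+0-1=3
Step 4: prey: 19+3-2=20; pred: 3+0-1=2
Step 5: prey: 20+4-2=22; pred: 2+0-0=2
Step 6: prey: 22+4-2=24; pred: 2+0-0=2
Step 7: prey: 24+4-2=26; pred: 2+0-0=2
Step 8: prey: 26+5-2=29; pred: 2+0-0=2
Step 9: prey: 29+5-2=32; pred: 2+0-0=2
Step 10: prey: 32+6-3=35; pred: 2+0-0=2
Step 11: prey: 35+7-3=39; pred: 2+0-0=2
Step 12: prey: 39+7-3=43; pred: 2+0-0=2
Max prey = 43 at step 12

Answer: 43 12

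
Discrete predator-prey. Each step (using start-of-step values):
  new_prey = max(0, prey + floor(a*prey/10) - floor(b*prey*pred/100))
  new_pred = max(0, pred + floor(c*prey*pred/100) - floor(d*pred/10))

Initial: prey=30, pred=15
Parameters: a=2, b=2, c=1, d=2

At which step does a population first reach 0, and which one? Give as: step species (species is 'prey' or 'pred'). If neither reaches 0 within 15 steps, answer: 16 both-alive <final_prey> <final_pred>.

Step 1: prey: 30+6-9=27; pred: 15+4-3=16
Step 2: prey: 27+5-8=24; pred: 16+4-3=17
Step 3: prey: 24+4-8=20; pred: 17+4-3=18
Step 4: prey: 20+4-7=17; pred: 18+3-3=18
Step 5: prey: 17+3-6=14; pred: 18+3-3=18
Step 6: prey: 14+2-5=11; pred: 18+2-3=17
Step 7: prey: 11+2-3=10; pred: 17+1-3=15
Step 8: prey: 10+2-3=9; pred: 15+1-3=13
Step 9: prey: 9+1-2=8; pred: 13+1-2=12
Step 10: prey: 8+1-1=8; pred: 12+0-2=10
Step 11: prey: 8+1-1=8; pred: 10+0-2=8
Step 12: prey: 8+1-1=8; pred: 8+0-1=7
Step 13: prey: 8+1-1=8; pred: 7+0-1=6
Step 14: prey: 8+1-0=9; pred: 6+0-1=5
Step 15: prey: 9+1-0=10; pred: 5+0-1=4
No extinction within 15 steps

Answer: 16 both-alive 10 4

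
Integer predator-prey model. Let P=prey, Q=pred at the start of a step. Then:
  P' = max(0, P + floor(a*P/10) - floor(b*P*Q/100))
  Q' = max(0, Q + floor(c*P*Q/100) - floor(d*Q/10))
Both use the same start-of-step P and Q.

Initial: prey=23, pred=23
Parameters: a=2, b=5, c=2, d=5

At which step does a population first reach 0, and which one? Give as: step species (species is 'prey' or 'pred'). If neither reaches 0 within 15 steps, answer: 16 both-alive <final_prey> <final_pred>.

Step 1: prey: 23+4-26=1; pred: 23+10-11=22
Step 2: prey: 1+0-1=0; pred: 22+0-11=11
First extinction: prey at step 2

Answer: 2 prey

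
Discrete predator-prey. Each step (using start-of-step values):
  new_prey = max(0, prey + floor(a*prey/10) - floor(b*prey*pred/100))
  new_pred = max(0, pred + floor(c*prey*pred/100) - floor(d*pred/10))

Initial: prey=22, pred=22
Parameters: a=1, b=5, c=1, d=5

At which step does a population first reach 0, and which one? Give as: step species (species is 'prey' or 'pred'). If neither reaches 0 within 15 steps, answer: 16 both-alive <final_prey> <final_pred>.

Answer: 1 prey

Derivation:
Step 1: prey: 22+2-24=0; pred: 22+4-11=15
First extinction: prey at step 1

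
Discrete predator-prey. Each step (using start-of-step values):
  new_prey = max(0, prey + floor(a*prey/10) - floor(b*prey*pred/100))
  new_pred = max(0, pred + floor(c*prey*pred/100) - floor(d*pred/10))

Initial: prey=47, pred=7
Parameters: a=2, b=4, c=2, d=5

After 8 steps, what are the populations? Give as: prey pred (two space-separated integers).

Answer: 8 2

Derivation:
Step 1: prey: 47+9-13=43; pred: 7+6-3=10
Step 2: prey: 43+8-17=34; pred: 10+8-5=13
Step 3: prey: 34+6-17=23; pred: 13+8-6=15
Step 4: prey: 23+4-13=14; pred: 15+6-7=14
Step 5: prey: 14+2-7=9; pred: 14+3-7=10
Step 6: prey: 9+1-3=7; pred: 10+1-5=6
Step 7: prey: 7+1-1=7; pred: 6+0-3=3
Step 8: prey: 7+1-0=8; pred: 3+0-1=2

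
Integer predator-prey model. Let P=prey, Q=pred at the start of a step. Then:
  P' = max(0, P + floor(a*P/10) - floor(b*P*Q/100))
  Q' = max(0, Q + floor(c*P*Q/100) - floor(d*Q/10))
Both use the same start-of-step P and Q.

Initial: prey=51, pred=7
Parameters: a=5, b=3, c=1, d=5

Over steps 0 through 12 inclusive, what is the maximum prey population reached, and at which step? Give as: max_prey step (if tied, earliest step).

Step 1: prey: 51+25-10=66; pred: 7+3-3=7
Step 2: prey: 66+33-13=86; pred: 7+4-3=8
Step 3: prey: 86+43-20=109; pred: 8+6-4=10
Step 4: prey: 109+54-32=131; pred: 10+10-5=15
Step 5: prey: 131+65-58=138; pred: 15+19-7=27
Step 6: prey: 138+69-111=96; pred: 27+37-13=51
Step 7: prey: 96+48-146=0; pred: 51+48-25=74
Step 8: prey: 0+0-0=0; pred: 74+0-37=37
Step 9: prey: 0+0-0=0; pred: 37+0-18=19
Step 10: prey: 0+0-0=0; pred: 19+0-9=10
Step 11: prey: 0+0-0=0; pred: 10+0-5=5
Step 12: prey: 0+0-0=0; pred: 5+0-2=3
Max prey = 138 at step 5

Answer: 138 5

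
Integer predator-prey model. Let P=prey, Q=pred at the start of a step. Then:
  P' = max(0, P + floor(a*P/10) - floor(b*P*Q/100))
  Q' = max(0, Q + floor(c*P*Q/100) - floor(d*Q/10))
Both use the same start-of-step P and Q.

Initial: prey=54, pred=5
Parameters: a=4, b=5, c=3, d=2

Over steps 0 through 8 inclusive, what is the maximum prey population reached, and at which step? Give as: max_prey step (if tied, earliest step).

Step 1: prey: 54+21-13=62; pred: 5+8-1=12
Step 2: prey: 62+24-37=49; pred: 12+22-2=32
Step 3: prey: 49+19-78=0; pred: 32+47-6=73
Step 4: prey: 0+0-0=0; pred: 73+0-14=59
Step 5: prey: 0+0-0=0; pred: 59+0-11=48
Step 6: prey: 0+0-0=0; pred: 48+0-9=39
Step 7: prey: 0+0-0=0; pred: 39+0-7=32
Step 8: prey: 0+0-0=0; pred: 32+0-6=26
Max prey = 62 at step 1

Answer: 62 1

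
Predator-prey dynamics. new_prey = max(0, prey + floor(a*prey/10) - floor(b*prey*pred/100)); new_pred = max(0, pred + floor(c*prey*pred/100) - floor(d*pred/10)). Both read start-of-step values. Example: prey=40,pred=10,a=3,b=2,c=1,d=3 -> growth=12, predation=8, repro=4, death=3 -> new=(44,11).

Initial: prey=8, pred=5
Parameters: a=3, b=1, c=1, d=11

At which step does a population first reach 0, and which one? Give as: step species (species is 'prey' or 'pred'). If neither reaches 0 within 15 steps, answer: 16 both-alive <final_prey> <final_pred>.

Answer: 1 pred

Derivation:
Step 1: prey: 8+2-0=10; pred: 5+0-5=0
First extinction: pred at step 1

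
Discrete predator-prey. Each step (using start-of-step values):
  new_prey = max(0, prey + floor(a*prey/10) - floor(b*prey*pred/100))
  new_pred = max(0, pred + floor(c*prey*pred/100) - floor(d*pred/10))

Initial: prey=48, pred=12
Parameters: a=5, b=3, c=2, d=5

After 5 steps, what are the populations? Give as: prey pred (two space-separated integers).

Answer: 0 35

Derivation:
Step 1: prey: 48+24-17=55; pred: 12+11-6=17
Step 2: prey: 55+27-28=54; pred: 17+18-8=27
Step 3: prey: 54+27-43=38; pred: 27+29-13=43
Step 4: prey: 38+19-49=8; pred: 43+32-21=54
Step 5: prey: 8+4-12=0; pred: 54+8-27=35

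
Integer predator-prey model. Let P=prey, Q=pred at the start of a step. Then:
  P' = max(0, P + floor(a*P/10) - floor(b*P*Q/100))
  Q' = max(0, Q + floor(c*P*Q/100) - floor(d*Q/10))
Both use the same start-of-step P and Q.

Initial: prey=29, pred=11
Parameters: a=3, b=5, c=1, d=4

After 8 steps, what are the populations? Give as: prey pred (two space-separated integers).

Step 1: prey: 29+8-15=22; pred: 11+3-4=10
Step 2: prey: 22+6-11=17; pred: 10+2-4=8
Step 3: prey: 17+5-6=16; pred: 8+1-3=6
Step 4: prey: 16+4-4=16; pred: 6+0-2=4
Step 5: prey: 16+4-3=17; pred: 4+0-1=3
Step 6: prey: 17+5-2=20; pred: 3+0-1=2
Step 7: prey: 20+6-2=24; pred: 2+0-0=2
Step 8: prey: 24+7-2=29; pred: 2+0-0=2

Answer: 29 2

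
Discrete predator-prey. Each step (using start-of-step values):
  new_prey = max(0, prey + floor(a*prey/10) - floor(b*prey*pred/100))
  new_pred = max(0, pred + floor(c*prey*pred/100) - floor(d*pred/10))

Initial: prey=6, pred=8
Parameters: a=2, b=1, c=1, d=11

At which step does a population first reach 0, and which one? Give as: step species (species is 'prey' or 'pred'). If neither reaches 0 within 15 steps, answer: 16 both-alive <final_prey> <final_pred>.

Answer: 1 pred

Derivation:
Step 1: prey: 6+1-0=7; pred: 8+0-8=0
First extinction: pred at step 1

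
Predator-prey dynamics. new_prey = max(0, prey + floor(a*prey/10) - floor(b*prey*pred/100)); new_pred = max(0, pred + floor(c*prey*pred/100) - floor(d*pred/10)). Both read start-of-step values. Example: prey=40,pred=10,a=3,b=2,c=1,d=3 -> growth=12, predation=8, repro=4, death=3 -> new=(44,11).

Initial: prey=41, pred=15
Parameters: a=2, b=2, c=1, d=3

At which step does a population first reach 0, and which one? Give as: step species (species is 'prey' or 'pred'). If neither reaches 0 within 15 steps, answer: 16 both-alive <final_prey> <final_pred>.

Answer: 16 both-alive 24 6

Derivation:
Step 1: prey: 41+8-12=37; pred: 15+6-4=17
Step 2: prey: 37+7-12=32; pred: 17+6-5=18
Step 3: prey: 32+6-11=27; pred: 18+5-5=18
Step 4: prey: 27+5-9=23; pred: 18+4-5=17
Step 5: prey: 23+4-7=20; pred: 17+3-5=15
Step 6: prey: 20+4-6=18; pred: 15+3-4=14
Step 7: prey: 18+3-5=16; pred: 14+2-4=12
Step 8: prey: 16+3-3=16; pred: 12+1-3=10
Step 9: prey: 16+3-3=16; pred: 10+1-3=8
Step 10: prey: 16+3-2=17; pred: 8+1-2=7
Step 11: prey: 17+3-2=18; pred: 7+1-2=6
Step 12: prey: 18+3-2=19; pred: 6+1-1=6
Step 13: prey: 19+3-2=20; pred: 6+1-1=6
Step 14: prey: 20+4-2=22; pred: 6+1-1=6
Step 15: prey: 22+4-2=24; pred: 6+1-1=6
No extinction within 15 steps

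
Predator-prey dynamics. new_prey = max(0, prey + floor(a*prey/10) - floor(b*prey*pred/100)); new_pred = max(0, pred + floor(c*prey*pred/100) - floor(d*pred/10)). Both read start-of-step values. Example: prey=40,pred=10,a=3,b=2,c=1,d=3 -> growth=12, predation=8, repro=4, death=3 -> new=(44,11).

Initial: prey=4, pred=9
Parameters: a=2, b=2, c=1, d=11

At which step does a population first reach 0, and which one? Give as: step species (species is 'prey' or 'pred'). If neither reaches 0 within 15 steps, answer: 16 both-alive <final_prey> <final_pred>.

Answer: 1 pred

Derivation:
Step 1: prey: 4+0-0=4; pred: 9+0-9=0
First extinction: pred at step 1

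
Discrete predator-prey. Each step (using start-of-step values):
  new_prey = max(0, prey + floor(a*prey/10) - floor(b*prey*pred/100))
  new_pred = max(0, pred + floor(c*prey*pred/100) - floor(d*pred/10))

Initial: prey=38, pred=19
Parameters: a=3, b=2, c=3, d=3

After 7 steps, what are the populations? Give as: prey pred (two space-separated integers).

Step 1: prey: 38+11-14=35; pred: 19+21-5=35
Step 2: prey: 35+10-24=21; pred: 35+36-10=61
Step 3: prey: 21+6-25=2; pred: 61+38-18=81
Step 4: prey: 2+0-3=0; pred: 81+4-24=61
Step 5: prey: 0+0-0=0; pred: 61+0-18=43
Step 6: prey: 0+0-0=0; pred: 43+0-12=31
Step 7: prey: 0+0-0=0; pred: 31+0-9=22

Answer: 0 22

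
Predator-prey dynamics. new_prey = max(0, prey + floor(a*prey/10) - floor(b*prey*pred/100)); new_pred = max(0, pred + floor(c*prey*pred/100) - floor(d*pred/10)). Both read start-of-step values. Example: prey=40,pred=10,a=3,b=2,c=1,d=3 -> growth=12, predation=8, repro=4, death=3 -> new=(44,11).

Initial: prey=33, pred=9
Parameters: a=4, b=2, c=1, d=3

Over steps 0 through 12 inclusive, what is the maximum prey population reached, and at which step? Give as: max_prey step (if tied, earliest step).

Answer: 76 5

Derivation:
Step 1: prey: 33+13-5=41; pred: 9+2-2=9
Step 2: prey: 41+16-7=50; pred: 9+3-2=10
Step 3: prey: 50+20-10=60; pred: 10+5-3=12
Step 4: prey: 60+24-14=70; pred: 12+7-3=16
Step 5: prey: 70+28-22=76; pred: 16+11-4=23
Step 6: prey: 76+30-34=72; pred: 23+17-6=34
Step 7: prey: 72+28-48=52; pred: 34+24-10=48
Step 8: prey: 52+20-49=23; pred: 48+24-14=58
Step 9: prey: 23+9-26=6; pred: 58+13-17=54
Step 10: prey: 6+2-6=2; pred: 54+3-16=41
Step 11: prey: 2+0-1=1; pred: 41+0-12=29
Step 12: prey: 1+0-0=1; pred: 29+0-8=21
Max prey = 76 at step 5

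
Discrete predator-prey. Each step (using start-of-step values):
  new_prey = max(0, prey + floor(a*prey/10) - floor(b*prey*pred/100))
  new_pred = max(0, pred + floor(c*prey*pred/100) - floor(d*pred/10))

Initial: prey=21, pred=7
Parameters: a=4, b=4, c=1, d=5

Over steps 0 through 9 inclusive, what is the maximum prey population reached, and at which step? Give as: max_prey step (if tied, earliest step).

Step 1: prey: 21+8-5=24; pred: 7+1-3=5
Step 2: prey: 24+9-4=29; pred: 5+1-2=4
Step 3: prey: 29+11-4=36; pred: 4+1-2=3
Step 4: prey: 36+14-4=46; pred: 3+1-1=3
Step 5: prey: 46+18-5=59; pred: 3+1-1=3
Step 6: prey: 59+23-7=75; pred: 3+1-1=3
Step 7: prey: 75+30-9=96; pred: 3+2-1=4
Step 8: prey: 96+38-15=119; pred: 4+3-2=5
Step 9: prey: 119+47-23=143; pred: 5+5-2=8
Max prey = 143 at step 9

Answer: 143 9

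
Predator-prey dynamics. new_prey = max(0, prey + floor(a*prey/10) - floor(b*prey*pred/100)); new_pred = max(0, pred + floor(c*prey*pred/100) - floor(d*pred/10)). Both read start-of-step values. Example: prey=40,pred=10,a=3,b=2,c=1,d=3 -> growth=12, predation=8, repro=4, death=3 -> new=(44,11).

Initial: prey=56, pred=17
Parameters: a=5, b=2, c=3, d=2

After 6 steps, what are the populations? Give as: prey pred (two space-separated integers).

Answer: 0 124

Derivation:
Step 1: prey: 56+28-19=65; pred: 17+28-3=42
Step 2: prey: 65+32-54=43; pred: 42+81-8=115
Step 3: prey: 43+21-98=0; pred: 115+148-23=240
Step 4: prey: 0+0-0=0; pred: 240+0-48=192
Step 5: prey: 0+0-0=0; pred: 192+0-38=154
Step 6: prey: 0+0-0=0; pred: 154+0-30=124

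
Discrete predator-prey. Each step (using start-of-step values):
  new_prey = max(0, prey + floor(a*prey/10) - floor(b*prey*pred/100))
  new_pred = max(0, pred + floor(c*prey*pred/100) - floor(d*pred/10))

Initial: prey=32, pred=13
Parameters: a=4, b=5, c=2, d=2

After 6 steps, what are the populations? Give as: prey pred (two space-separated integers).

Step 1: prey: 32+12-20=24; pred: 13+8-2=19
Step 2: prey: 24+9-22=11; pred: 19+9-3=25
Step 3: prey: 11+4-13=2; pred: 25+5-5=25
Step 4: prey: 2+0-2=0; pred: 25+1-5=21
Step 5: prey: 0+0-0=0; pred: 21+0-4=17
Step 6: prey: 0+0-0=0; pred: 17+0-3=14

Answer: 0 14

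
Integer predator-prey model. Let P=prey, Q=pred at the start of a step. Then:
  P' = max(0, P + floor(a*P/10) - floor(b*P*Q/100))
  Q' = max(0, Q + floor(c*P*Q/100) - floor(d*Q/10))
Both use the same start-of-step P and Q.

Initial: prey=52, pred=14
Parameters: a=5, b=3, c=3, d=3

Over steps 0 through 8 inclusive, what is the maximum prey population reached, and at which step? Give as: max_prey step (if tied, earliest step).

Step 1: prey: 52+26-21=57; pred: 14+21-4=31
Step 2: prey: 57+28-53=32; pred: 31+53-9=75
Step 3: prey: 32+16-72=0; pred: 75+72-22=125
Step 4: prey: 0+0-0=0; pred: 125+0-37=88
Step 5: prey: 0+0-0=0; pred: 88+0-26=62
Step 6: prey: 0+0-0=0; pred: 62+0-18=44
Step 7: prey: 0+0-0=0; pred: 44+0-13=31
Step 8: prey: 0+0-0=0; pred: 31+0-9=22
Max prey = 57 at step 1

Answer: 57 1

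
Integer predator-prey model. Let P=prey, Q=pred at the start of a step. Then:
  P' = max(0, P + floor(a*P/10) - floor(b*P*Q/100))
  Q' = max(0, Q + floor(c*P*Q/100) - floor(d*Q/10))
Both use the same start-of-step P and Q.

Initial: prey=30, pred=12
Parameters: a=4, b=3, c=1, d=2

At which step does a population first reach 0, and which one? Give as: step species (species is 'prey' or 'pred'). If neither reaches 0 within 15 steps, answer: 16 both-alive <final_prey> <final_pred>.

Answer: 16 both-alive 13 10

Derivation:
Step 1: prey: 30+12-10=32; pred: 12+3-2=13
Step 2: prey: 32+12-12=32; pred: 13+4-2=15
Step 3: prey: 32+12-14=30; pred: 15+4-3=16
Step 4: prey: 30+12-14=28; pred: 16+4-3=17
Step 5: prey: 28+11-14=25; pred: 17+4-3=18
Step 6: prey: 25+10-13=22; pred: 18+4-3=19
Step 7: prey: 22+8-12=18; pred: 19+4-3=20
Step 8: prey: 18+7-10=15; pred: 20+3-4=19
Step 9: prey: 15+6-8=13; pred: 19+2-3=18
Step 10: prey: 13+5-7=11; pred: 18+2-3=17
Step 11: prey: 11+4-5=10; pred: 17+1-3=15
Step 12: prey: 10+4-4=10; pred: 15+1-3=13
Step 13: prey: 10+4-3=11; pred: 13+1-2=12
Step 14: prey: 11+4-3=12; pred: 12+1-2=11
Step 15: prey: 12+4-3=13; pred: 11+1-2=10
No extinction within 15 steps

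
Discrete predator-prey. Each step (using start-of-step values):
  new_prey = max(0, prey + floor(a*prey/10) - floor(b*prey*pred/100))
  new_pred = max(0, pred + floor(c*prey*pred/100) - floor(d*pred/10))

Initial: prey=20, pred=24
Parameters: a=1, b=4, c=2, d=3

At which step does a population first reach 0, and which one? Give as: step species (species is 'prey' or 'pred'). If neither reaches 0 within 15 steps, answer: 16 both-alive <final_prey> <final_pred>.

Step 1: prey: 20+2-19=3; pred: 24+9-7=26
Step 2: prey: 3+0-3=0; pred: 26+1-7=20
First extinction: prey at step 2

Answer: 2 prey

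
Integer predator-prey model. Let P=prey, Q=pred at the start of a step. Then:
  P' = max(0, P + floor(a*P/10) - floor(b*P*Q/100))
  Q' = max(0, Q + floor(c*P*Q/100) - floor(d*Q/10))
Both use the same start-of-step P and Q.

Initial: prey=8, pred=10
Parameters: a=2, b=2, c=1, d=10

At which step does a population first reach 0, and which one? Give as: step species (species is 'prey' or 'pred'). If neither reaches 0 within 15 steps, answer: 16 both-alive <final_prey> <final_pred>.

Step 1: prey: 8+1-1=8; pred: 10+0-10=0
First extinction: pred at step 1

Answer: 1 pred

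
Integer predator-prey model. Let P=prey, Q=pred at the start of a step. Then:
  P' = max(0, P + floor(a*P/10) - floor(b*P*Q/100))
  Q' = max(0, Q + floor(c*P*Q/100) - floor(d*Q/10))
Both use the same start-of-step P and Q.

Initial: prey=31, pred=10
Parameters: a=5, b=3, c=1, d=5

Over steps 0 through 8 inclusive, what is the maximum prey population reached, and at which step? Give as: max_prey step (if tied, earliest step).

Step 1: prey: 31+15-9=37; pred: 10+3-5=8
Step 2: prey: 37+18-8=47; pred: 8+2-4=6
Step 3: prey: 47+23-8=62; pred: 6+2-3=5
Step 4: prey: 62+31-9=84; pred: 5+3-2=6
Step 5: prey: 84+42-15=111; pred: 6+5-3=8
Step 6: prey: 111+55-26=140; pred: 8+8-4=12
Step 7: prey: 140+70-50=160; pred: 12+16-6=22
Step 8: prey: 160+80-105=135; pred: 22+35-11=46
Max prey = 160 at step 7

Answer: 160 7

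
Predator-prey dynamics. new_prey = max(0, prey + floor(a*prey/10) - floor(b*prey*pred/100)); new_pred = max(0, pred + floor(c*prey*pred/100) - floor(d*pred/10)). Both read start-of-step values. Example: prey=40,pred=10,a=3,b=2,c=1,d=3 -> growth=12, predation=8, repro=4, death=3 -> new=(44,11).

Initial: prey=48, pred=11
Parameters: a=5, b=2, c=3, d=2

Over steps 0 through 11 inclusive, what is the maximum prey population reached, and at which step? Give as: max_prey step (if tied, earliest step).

Answer: 64 2

Derivation:
Step 1: prey: 48+24-10=62; pred: 11+15-2=24
Step 2: prey: 62+31-29=64; pred: 24+44-4=64
Step 3: prey: 64+32-81=15; pred: 64+122-12=174
Step 4: prey: 15+7-52=0; pred: 174+78-34=218
Step 5: prey: 0+0-0=0; pred: 218+0-43=175
Step 6: prey: 0+0-0=0; pred: 175+0-35=140
Step 7: prey: 0+0-0=0; pred: 140+0-28=112
Step 8: prey: 0+0-0=0; pred: 112+0-22=90
Step 9: prey: 0+0-0=0; pred: 90+0-18=72
Step 10: prey: 0+0-0=0; pred: 72+0-14=58
Step 11: prey: 0+0-0=0; pred: 58+0-11=47
Max prey = 64 at step 2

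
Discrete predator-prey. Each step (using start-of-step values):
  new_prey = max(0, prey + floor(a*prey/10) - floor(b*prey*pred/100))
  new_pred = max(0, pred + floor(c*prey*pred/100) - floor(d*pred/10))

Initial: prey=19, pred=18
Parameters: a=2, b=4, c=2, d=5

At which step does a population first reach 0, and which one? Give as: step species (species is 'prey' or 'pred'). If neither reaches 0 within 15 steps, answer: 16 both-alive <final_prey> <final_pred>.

Answer: 16 both-alive 4 1

Derivation:
Step 1: prey: 19+3-13=9; pred: 18+6-9=15
Step 2: prey: 9+1-5=5; pred: 15+2-7=10
Step 3: prey: 5+1-2=4; pred: 10+1-5=6
Step 4: prey: 4+0-0=4; pred: 6+0-3=3
Step 5: prey: 4+0-0=4; pred: 3+0-1=2
Step 6: prey: 4+0-0=4; pred: 2+0-1=1
Step 7: prey: 4+0-0=4; pred: 1+0-0=1
Steps 8-15: state stable at prey=4, pred=1 (no change)
No extinction within 15 steps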